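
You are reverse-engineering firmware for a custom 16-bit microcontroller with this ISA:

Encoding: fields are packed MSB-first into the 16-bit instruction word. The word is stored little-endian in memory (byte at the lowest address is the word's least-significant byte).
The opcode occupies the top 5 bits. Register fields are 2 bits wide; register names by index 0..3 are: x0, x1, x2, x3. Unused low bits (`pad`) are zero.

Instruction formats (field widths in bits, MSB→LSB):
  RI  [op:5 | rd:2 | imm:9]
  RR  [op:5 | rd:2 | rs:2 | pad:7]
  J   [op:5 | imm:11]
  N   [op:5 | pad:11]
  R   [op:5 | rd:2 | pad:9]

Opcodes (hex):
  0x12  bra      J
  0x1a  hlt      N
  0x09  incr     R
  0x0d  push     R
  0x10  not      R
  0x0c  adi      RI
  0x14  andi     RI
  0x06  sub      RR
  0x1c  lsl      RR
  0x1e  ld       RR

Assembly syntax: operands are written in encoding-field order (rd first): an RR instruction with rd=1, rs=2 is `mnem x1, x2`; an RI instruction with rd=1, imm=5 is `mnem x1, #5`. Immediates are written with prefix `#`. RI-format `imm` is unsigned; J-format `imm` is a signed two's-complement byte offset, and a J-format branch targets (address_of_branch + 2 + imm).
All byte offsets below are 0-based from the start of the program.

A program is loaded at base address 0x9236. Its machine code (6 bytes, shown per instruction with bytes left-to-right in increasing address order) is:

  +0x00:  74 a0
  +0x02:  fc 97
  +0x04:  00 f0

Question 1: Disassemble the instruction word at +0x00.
off 0x00: read 74 a0 as little → 0xa074
  opcode bits[15:11]=0x14: andi/RI
  rd@[10:9]=0x0 ⇒ x0
  imm@[8:0]=0x74 ⇒ #116

andi x0, #116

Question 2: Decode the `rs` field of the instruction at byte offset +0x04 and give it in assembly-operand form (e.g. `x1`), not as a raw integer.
off 0x04: read 00 f0 as little → 0xf000
  opcode bits[15:11]=0x1e: ld/RR
  [10:9] rd=0 = x0
  [8:7] rs=0 = x0

x0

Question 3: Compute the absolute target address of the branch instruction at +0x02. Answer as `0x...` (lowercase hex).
0x9236

@+02  little-endian(fc 97) = 0x97fc
  top 5b → 0x12 → bra [J]
  [10:0] imm=2044 (s11→-4) = #-4
  target = base 0x9236 + off 0x02 + 2 + imm -4 = 0x9236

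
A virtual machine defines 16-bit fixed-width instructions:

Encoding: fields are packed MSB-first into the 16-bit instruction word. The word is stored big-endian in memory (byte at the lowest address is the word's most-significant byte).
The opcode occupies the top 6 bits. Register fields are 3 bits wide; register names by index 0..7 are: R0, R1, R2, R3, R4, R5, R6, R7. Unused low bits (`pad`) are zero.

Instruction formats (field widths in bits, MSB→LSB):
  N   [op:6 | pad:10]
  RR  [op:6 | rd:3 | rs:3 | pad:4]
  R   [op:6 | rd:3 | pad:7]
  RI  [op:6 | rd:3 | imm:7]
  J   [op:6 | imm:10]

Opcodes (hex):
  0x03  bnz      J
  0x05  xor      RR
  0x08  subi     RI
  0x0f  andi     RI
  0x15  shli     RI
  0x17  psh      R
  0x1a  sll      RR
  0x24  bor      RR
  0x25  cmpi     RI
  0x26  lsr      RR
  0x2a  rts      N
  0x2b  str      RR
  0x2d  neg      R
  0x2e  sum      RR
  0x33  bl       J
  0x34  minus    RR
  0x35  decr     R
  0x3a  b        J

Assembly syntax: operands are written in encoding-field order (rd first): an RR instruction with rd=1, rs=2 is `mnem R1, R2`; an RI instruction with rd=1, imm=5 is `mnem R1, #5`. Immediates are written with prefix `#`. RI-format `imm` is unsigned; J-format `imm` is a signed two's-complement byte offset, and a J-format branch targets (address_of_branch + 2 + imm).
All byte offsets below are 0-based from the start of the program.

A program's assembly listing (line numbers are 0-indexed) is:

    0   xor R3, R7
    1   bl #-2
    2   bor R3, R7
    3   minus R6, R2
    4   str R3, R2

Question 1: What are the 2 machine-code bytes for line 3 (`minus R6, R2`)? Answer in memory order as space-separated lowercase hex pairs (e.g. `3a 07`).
3. minus fields op=0x34:6|rd=6:3|rs=2:3|pad=0:4 → word d320h → d3 20

d3 20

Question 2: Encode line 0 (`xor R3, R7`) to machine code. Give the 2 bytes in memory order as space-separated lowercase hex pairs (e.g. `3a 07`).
L0: xor op=0x5:6|rd=3:3|rs=7:3|pad=0:4 ⇒ 0x15f0 ⇒ big 15 f0

15 f0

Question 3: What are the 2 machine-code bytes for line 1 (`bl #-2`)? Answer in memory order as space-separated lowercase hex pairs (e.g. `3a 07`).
1. bl fields op=0x33:6|imm=-2:10 → word cffeh → cf fe

cf fe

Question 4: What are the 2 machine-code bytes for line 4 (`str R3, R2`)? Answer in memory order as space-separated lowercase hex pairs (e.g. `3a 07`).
L4: str op=0x2b:6|rd=3:3|rs=2:3|pad=0:4 ⇒ 0xada0 ⇒ big ad a0

ad a0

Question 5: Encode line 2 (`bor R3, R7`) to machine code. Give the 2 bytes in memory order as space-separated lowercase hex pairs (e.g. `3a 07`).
2. bor fields op=0x24:6|rd=3:3|rs=7:3|pad=0:4 → word 91f0h → 91 f0

91 f0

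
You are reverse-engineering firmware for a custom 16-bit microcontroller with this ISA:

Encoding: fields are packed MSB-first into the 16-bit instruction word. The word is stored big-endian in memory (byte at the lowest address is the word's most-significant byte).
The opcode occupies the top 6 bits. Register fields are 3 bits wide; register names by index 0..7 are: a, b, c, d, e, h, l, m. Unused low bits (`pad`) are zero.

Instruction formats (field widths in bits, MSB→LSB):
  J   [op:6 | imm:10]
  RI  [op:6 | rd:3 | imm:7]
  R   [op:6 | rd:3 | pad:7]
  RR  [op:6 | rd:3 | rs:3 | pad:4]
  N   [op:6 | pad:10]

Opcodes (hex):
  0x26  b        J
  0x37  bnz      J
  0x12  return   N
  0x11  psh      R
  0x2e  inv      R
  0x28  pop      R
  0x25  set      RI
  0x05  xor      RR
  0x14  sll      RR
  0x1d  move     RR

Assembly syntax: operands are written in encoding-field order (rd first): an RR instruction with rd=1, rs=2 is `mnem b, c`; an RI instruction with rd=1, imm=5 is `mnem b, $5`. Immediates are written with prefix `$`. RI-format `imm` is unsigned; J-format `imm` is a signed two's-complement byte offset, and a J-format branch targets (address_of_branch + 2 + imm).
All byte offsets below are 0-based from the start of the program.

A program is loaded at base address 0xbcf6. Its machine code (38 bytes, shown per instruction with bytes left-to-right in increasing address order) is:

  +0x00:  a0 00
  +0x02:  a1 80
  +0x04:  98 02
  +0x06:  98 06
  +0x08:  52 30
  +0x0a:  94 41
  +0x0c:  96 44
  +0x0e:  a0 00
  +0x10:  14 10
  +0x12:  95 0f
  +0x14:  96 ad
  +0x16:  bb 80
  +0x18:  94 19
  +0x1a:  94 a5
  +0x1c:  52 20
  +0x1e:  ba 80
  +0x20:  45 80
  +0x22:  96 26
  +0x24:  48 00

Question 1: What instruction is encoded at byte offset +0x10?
[10] 14 10 → 0x1410
  op=0x1410>>10=0x5 ⇒ xor (RR)
  rd@[9:7]=0x0 ⇒ a
  rs@[6:4]=0x1 ⇒ b

xor a, b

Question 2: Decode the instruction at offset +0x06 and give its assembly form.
b $6

@+06  big-endian(98 06) = 0x9806
  op=0x9806>>10=0x26 ⇒ b (J)
  imm@[9:0]=0x6 ⇒ $6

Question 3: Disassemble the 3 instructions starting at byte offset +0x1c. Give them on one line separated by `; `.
off 0x1c: read 52 20 as big → 0x5220
  top 6b → 0x14 → sll [RR]
  rd: (w>>7)&0x7=0x4 → e
  rs: (w>>4)&0x7=0x2 → c
off 0x1e: read ba 80 as big → 0xba80
  top 6b → 0x2e → inv [R]
  rd: (w>>7)&0x7=0x5 → h
off 0x20: read 45 80 as big → 0x4580
  top 6b → 0x11 → psh [R]
  rd: (w>>7)&0x7=0x3 → d

sll e, c; inv h; psh d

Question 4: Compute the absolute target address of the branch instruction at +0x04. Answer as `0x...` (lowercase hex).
0xbcfe

@+04  big-endian(98 02) = 0x9802
  top 6b → 0x26 → b [J]
  [9:0] imm=2 = $2
  target = base 0xbcf6 + off 0x04 + 2 + imm 2 = 0xbcfe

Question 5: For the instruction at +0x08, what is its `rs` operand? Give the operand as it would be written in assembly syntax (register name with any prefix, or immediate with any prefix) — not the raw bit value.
[08] 52 30 → 0x5230
  top 6b → 0x14 → sll [RR]
  rd: (w>>7)&0x7=0x4 → e
  rs: (w>>4)&0x7=0x3 → d

d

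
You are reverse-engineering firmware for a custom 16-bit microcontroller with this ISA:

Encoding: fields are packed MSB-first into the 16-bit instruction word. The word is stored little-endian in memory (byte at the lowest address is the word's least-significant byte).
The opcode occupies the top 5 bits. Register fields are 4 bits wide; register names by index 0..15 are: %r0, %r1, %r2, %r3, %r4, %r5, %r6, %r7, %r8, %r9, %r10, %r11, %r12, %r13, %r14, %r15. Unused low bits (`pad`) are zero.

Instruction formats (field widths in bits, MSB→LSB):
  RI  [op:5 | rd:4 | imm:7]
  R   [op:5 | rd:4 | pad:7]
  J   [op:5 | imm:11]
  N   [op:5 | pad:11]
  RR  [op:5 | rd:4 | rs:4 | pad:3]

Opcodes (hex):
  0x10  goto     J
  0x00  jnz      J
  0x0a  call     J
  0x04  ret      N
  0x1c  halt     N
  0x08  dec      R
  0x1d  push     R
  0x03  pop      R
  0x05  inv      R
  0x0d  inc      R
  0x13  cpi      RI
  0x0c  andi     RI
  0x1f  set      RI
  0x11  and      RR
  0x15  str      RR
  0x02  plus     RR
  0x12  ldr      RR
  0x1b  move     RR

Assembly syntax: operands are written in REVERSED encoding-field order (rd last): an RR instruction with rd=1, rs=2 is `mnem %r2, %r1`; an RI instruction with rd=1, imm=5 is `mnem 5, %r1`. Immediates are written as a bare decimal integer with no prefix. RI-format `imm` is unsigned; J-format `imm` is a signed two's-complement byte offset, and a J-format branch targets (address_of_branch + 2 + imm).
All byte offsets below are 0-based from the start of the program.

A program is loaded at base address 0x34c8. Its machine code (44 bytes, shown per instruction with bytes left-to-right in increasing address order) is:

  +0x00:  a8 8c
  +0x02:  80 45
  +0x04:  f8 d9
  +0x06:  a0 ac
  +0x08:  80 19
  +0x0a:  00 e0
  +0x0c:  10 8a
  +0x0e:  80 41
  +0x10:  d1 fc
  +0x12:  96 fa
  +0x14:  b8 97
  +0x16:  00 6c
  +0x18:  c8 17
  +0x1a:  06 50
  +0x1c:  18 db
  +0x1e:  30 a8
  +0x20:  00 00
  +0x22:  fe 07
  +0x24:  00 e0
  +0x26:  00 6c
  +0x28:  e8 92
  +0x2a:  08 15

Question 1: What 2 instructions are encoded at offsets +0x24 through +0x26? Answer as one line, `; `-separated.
halt; inc %r8

+0x24: 00 e0 ⇒ word 0xe000 (little)
  op=0xe000>>11=0x1c ⇒ halt (N)
+0x26: 00 6c ⇒ word 0x6c00 (little)
  op=0x6c00>>11=0xd ⇒ inc (R)
  rd@[10:7]=0x8 ⇒ %r8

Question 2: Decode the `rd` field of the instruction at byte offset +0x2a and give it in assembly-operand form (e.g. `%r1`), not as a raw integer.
%r10

@+2a  little-endian(08 15) = 0x1508
  top 5b → 0x2 → plus [RR]
  rd@[10:7]=0xa ⇒ %r10
  rs@[6:3]=0x1 ⇒ %r1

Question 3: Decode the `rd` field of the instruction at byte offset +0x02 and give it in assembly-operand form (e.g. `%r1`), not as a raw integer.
off 0x02: read 80 45 as little → 0x4580
  opcode bits[15:11]=0x8: dec/R
  [10:7] rd=11 = %r11

%r11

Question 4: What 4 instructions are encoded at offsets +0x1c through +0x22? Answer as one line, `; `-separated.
move %r3, %r6; str %r6, %r0; jnz 0; jnz -2

off 0x1c: read 18 db as little → 0xdb18
  top 5b → 0x1b → move [RR]
  rd@[10:7]=0x6 ⇒ %r6
  rs@[6:3]=0x3 ⇒ %r3
off 0x1e: read 30 a8 as little → 0xa830
  top 5b → 0x15 → str [RR]
  rd@[10:7]=0x0 ⇒ %r0
  rs@[6:3]=0x6 ⇒ %r6
off 0x20: read 00 00 as little → 0x0000
  top 5b → 0x0 → jnz [J]
  imm@[10:0]=0x0 ⇒ 0
off 0x22: read fe 07 as little → 0x07fe
  top 5b → 0x0 → jnz [J]
  imm@[10:0]=0x7fe (s11→-2) ⇒ -2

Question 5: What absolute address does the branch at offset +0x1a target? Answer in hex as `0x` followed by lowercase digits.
0x34ea

@+1a  little-endian(06 50) = 0x5006
  top 5b → 0xa → call [J]
  [10:0] imm=6 = 6
  target = base 0x34c8 + off 0x1a + 2 + imm 6 = 0x34ea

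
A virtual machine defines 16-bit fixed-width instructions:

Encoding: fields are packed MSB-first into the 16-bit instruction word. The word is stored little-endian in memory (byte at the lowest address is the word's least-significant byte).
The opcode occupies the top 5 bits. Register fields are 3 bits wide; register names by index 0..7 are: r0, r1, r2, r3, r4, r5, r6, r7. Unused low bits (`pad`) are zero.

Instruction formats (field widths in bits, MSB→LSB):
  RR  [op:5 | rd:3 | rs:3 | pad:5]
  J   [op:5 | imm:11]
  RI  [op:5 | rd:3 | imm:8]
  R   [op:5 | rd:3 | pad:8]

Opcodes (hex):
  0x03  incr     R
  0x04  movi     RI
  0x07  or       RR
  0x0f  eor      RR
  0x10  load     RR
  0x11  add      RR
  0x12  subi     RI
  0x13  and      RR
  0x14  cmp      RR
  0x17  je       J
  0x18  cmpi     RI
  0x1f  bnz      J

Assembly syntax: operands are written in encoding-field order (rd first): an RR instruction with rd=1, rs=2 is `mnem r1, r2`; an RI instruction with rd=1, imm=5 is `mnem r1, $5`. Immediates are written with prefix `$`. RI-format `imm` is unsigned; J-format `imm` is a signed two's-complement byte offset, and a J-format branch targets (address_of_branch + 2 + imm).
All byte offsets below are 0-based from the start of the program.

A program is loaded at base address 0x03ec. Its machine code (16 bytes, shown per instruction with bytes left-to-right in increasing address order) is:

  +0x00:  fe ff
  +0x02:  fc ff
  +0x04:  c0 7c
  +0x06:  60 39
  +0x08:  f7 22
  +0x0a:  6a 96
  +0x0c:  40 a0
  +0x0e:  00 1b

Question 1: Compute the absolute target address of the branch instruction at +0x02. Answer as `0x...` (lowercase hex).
[02] fc ff → 0xfffc
  op=0xfffc>>11=0x1f ⇒ bnz (J)
  imm: (w>>0)&0x7ff=0x7fc (s11→-4) → $-4
  target = base 0x03ec + off 0x02 + 2 + imm -4 = 0x03ec

0x03ec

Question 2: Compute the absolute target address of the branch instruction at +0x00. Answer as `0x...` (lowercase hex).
off 0x00: read fe ff as little → 0xfffe
  op=0xfffe>>11=0x1f ⇒ bnz (J)
  imm: (w>>0)&0x7ff=0x7fe (s11→-2) → $-2
  target = base 0x03ec + off 0x00 + 2 + imm -2 = 0x03ec

0x03ec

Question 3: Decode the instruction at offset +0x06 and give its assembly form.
[06] 60 39 → 0x3960
  opcode bits[15:11]=0x7: or/RR
  rd: (w>>8)&0x7=0x1 → r1
  rs: (w>>5)&0x7=0x3 → r3

or r1, r3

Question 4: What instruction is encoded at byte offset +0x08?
off 0x08: read f7 22 as little → 0x22f7
  opcode bits[15:11]=0x4: movi/RI
  [10:8] rd=2 = r2
  [7:0] imm=247 = $247

movi r2, $247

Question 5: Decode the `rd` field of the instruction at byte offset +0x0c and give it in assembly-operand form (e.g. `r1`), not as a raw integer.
off 0x0c: read 40 a0 as little → 0xa040
  opcode bits[15:11]=0x14: cmp/RR
  rd@[10:8]=0x0 ⇒ r0
  rs@[7:5]=0x2 ⇒ r2

r0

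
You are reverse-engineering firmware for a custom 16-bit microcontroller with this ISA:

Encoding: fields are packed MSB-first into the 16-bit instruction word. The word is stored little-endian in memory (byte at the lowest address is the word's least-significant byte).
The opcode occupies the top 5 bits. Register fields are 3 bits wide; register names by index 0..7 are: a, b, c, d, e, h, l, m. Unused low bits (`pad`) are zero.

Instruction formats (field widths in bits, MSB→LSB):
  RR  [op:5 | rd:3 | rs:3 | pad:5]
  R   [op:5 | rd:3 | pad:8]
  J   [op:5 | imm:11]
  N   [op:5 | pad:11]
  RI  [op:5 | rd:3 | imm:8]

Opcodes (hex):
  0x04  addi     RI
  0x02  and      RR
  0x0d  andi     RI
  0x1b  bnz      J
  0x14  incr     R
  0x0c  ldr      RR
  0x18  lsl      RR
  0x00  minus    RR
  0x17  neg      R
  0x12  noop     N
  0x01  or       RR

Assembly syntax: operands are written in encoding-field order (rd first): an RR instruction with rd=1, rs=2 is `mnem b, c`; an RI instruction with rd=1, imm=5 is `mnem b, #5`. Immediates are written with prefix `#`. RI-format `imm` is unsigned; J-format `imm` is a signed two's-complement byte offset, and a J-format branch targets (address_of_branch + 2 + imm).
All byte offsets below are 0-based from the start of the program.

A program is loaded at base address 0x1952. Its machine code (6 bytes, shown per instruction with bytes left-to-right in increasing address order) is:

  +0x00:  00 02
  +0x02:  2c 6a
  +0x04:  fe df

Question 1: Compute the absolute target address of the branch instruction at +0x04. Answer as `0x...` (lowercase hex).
0x1956

@+04  little-endian(fe df) = 0xdffe
  opcode bits[15:11]=0x1b: bnz/J
  [10:0] imm=2046 (s11→-2) = #-2
  target = base 0x1952 + off 0x04 + 2 + imm -2 = 0x1956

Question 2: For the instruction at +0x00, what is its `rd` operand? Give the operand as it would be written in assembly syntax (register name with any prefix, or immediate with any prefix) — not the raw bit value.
c

@+00  little-endian(00 02) = 0x0200
  opcode bits[15:11]=0x0: minus/RR
  [10:8] rd=2 = c
  [7:5] rs=0 = a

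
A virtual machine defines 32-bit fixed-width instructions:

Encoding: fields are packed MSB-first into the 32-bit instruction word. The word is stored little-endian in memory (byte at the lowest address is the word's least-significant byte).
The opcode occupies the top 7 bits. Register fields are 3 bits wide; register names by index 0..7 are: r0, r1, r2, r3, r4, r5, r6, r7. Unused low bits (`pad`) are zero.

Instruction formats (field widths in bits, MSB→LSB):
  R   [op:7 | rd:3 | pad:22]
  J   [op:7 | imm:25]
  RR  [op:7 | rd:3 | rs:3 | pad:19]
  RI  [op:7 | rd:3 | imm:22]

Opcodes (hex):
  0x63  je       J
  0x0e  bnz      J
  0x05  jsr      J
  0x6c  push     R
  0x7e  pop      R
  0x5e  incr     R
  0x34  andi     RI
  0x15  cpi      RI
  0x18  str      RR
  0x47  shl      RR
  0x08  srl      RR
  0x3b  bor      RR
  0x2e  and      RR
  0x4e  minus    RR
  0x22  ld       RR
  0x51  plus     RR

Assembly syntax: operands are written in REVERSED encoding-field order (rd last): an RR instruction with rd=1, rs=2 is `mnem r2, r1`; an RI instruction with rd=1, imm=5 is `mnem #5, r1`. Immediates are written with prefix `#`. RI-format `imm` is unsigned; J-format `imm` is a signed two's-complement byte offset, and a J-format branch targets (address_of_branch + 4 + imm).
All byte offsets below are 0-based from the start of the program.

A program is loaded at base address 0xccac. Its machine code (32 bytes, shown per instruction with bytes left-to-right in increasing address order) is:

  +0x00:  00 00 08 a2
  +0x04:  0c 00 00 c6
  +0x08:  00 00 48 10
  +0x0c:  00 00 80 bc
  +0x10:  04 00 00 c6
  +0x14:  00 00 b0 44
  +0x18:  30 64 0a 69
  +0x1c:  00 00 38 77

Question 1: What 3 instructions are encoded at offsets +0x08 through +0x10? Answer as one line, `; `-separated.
off 0x08: read 00 00 48 10 as little → 0x10480000
  top 7b → 0x8 → srl [RR]
  rd: (w>>22)&0x7=0x1 → r1
  rs: (w>>19)&0x7=0x1 → r1
off 0x0c: read 00 00 80 bc as little → 0xbc800000
  top 7b → 0x5e → incr [R]
  rd: (w>>22)&0x7=0x2 → r2
off 0x10: read 04 00 00 c6 as little → 0xc6000004
  top 7b → 0x63 → je [J]
  imm: (w>>0)&0x1ffffff=0x4 → #4

srl r1, r1; incr r2; je #4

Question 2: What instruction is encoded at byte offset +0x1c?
bor r7, r4

@+1c  little-endian(00 00 38 77) = 0x77380000
  op=0x77380000>>25=0x3b ⇒ bor (RR)
  rd@[24:22]=0x4 ⇒ r4
  rs@[21:19]=0x7 ⇒ r7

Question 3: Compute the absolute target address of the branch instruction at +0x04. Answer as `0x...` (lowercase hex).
0xccc0

@+04  little-endian(0c 00 00 c6) = 0xc600000c
  top 7b → 0x63 → je [J]
  imm@[24:0]=0xc ⇒ #12
  target = base 0xccac + off 0x04 + 4 + imm 12 = 0xccc0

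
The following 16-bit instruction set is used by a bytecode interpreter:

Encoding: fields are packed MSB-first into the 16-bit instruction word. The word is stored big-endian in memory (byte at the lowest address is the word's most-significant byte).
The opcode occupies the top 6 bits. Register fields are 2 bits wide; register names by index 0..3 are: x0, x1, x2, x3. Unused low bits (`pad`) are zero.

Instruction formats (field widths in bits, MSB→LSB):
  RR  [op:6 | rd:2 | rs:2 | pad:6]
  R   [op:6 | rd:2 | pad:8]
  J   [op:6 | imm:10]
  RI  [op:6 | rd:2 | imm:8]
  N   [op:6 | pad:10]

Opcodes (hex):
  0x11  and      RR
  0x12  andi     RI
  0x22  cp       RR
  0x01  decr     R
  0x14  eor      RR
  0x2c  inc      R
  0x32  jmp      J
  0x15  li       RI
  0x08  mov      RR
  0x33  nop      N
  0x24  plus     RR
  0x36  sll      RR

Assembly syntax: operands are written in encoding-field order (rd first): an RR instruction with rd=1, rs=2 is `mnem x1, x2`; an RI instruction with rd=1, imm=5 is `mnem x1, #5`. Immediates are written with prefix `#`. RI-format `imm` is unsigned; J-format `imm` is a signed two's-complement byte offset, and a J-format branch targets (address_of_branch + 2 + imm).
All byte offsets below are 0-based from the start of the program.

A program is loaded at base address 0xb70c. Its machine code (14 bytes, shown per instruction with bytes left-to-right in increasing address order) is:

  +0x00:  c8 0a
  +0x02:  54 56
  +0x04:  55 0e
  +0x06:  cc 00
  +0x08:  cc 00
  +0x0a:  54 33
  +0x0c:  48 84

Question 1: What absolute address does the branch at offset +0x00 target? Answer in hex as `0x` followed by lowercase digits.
0xb718

@+00  big-endian(c8 0a) = 0xc80a
  top 6b → 0x32 → jmp [J]
  [9:0] imm=10 = #10
  target = base 0xb70c + off 0x00 + 2 + imm 10 = 0xb718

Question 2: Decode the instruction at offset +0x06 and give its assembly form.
off 0x06: read cc 00 as big → 0xcc00
  top 6b → 0x33 → nop [N]

nop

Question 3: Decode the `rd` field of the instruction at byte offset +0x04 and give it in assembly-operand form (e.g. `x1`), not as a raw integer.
[04] 55 0e → 0x550e
  op=0x550e>>10=0x15 ⇒ li (RI)
  [9:8] rd=1 = x1
  [7:0] imm=14 = #14

x1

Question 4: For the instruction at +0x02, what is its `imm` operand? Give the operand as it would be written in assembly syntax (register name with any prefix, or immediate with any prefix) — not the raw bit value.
#86

+0x02: 54 56 ⇒ word 0x5456 (big)
  op=0x5456>>10=0x15 ⇒ li (RI)
  [9:8] rd=0 = x0
  [7:0] imm=86 = #86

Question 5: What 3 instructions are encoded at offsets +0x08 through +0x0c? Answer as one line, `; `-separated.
nop; li x0, #51; andi x0, #132

[08] cc 00 → 0xcc00
  top 6b → 0x33 → nop [N]
[0a] 54 33 → 0x5433
  top 6b → 0x15 → li [RI]
  rd@[9:8]=0x0 ⇒ x0
  imm@[7:0]=0x33 ⇒ #51
[0c] 48 84 → 0x4884
  top 6b → 0x12 → andi [RI]
  rd@[9:8]=0x0 ⇒ x0
  imm@[7:0]=0x84 ⇒ #132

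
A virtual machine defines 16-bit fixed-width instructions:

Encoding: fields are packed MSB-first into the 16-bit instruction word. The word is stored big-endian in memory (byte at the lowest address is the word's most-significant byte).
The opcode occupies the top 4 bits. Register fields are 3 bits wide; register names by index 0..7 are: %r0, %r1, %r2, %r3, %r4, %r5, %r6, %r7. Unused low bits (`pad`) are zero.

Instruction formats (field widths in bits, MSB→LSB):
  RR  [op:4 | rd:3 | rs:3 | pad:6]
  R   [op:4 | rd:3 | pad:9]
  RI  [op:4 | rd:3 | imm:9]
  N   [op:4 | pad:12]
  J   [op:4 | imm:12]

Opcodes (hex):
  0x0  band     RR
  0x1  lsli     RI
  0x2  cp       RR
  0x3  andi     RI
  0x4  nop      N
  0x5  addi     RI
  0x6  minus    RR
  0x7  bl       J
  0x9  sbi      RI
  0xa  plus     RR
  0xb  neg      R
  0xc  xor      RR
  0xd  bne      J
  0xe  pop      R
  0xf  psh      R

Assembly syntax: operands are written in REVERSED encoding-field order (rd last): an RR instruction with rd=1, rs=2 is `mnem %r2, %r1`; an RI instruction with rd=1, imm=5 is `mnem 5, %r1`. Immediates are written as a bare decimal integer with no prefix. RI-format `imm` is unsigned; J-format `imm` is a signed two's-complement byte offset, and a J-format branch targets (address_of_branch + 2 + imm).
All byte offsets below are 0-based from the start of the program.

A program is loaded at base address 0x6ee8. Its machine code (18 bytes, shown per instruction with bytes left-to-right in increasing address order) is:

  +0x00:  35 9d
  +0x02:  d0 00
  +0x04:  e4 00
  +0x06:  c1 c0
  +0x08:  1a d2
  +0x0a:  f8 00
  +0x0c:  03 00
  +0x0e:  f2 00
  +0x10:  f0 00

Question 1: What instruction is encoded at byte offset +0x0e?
psh %r1

off 0x0e: read f2 00 as big → 0xf200
  op=0xf200>>12=0xf ⇒ psh (R)
  rd@[11:9]=0x1 ⇒ %r1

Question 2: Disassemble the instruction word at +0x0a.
+0x0a: f8 00 ⇒ word 0xf800 (big)
  opcode bits[15:12]=0xf: psh/R
  rd: (w>>9)&0x7=0x4 → %r4

psh %r4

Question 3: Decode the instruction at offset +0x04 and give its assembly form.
[04] e4 00 → 0xe400
  opcode bits[15:12]=0xe: pop/R
  [11:9] rd=2 = %r2

pop %r2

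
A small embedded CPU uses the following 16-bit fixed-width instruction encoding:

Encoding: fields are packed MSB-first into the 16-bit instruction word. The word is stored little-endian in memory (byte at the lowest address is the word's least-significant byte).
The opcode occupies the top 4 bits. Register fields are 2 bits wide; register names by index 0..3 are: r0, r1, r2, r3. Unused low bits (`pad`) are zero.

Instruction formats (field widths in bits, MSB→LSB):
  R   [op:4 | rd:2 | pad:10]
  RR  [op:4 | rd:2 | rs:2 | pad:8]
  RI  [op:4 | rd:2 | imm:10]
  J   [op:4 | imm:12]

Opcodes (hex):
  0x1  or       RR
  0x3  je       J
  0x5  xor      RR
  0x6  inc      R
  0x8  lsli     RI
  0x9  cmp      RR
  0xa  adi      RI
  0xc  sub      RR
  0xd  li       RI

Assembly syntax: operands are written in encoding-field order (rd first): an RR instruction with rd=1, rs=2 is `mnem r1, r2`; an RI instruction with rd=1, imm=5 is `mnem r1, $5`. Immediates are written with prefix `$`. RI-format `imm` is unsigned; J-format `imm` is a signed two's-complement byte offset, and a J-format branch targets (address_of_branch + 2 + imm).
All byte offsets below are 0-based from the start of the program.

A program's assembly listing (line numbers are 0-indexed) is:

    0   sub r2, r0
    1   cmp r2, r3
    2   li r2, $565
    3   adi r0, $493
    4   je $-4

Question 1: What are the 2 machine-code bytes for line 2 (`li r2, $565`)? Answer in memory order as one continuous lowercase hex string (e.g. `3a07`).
line 2 (li): pack op=0xd:4|rd=2:2|imm=565:10 = 0xda35; little→ 35 da

35da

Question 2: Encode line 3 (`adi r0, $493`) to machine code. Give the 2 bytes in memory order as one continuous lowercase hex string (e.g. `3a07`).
line 3 (adi): pack op=0xa:4|rd=0:2|imm=493:10 = 0xa1ed; little→ ed a1

eda1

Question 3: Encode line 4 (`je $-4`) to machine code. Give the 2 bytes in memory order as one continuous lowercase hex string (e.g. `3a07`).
L4: je op=0x3:4|imm=-4:12 ⇒ 0x3ffc ⇒ little fc 3f

fc3f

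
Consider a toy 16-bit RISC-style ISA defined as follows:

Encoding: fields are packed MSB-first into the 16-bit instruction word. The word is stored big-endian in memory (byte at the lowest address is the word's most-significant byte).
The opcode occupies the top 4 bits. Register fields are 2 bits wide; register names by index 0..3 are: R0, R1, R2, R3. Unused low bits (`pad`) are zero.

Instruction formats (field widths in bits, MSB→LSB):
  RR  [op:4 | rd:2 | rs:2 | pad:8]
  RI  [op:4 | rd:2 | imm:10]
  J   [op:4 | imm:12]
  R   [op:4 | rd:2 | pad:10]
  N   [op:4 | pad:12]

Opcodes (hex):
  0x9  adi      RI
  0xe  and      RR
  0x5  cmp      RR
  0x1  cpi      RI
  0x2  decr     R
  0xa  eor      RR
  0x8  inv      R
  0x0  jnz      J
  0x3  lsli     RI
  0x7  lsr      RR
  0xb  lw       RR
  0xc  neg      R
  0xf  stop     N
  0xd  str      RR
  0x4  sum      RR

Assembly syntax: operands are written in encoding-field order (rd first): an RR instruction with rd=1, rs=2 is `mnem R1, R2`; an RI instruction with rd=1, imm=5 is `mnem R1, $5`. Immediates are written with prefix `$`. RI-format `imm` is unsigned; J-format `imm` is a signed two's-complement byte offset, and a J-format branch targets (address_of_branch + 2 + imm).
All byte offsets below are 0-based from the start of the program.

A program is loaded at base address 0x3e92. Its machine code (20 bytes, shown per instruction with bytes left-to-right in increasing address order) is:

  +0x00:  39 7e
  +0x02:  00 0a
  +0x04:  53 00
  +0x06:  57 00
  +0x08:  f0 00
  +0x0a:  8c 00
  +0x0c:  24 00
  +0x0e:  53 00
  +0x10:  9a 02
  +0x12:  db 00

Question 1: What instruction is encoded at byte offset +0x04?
[04] 53 00 → 0x5300
  opcode bits[15:12]=0x5: cmp/RR
  rd: (w>>10)&0x3=0x0 → R0
  rs: (w>>8)&0x3=0x3 → R3

cmp R0, R3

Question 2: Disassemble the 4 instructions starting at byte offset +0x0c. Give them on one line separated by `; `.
[0c] 24 00 → 0x2400
  top 4b → 0x2 → decr [R]
  rd: (w>>10)&0x3=0x1 → R1
[0e] 53 00 → 0x5300
  top 4b → 0x5 → cmp [RR]
  rd: (w>>10)&0x3=0x0 → R0
  rs: (w>>8)&0x3=0x3 → R3
[10] 9a 02 → 0x9a02
  top 4b → 0x9 → adi [RI]
  rd: (w>>10)&0x3=0x2 → R2
  imm: (w>>0)&0x3ff=0x202 → $514
[12] db 00 → 0xdb00
  top 4b → 0xd → str [RR]
  rd: (w>>10)&0x3=0x2 → R2
  rs: (w>>8)&0x3=0x3 → R3

decr R1; cmp R0, R3; adi R2, $514; str R2, R3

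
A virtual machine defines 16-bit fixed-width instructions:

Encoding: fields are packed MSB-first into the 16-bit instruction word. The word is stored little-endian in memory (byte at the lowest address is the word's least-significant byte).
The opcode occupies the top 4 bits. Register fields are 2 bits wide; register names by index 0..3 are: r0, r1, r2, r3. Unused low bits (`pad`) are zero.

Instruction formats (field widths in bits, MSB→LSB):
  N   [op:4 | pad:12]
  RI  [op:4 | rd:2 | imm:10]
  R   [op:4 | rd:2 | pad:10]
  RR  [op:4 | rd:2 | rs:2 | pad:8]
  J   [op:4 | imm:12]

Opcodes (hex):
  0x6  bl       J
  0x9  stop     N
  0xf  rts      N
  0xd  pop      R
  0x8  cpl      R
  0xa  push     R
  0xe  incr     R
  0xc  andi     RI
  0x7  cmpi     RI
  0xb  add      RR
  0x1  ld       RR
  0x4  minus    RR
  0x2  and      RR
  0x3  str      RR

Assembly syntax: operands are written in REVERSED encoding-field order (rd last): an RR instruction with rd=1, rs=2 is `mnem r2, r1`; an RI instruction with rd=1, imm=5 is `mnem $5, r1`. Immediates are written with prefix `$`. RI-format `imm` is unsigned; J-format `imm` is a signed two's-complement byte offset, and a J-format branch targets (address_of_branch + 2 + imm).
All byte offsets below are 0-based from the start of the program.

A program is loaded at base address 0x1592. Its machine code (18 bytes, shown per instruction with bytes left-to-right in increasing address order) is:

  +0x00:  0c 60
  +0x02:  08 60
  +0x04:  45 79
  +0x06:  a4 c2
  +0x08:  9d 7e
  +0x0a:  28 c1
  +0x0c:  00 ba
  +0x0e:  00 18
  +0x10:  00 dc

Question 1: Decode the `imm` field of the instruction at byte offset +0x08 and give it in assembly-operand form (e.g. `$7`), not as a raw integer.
off 0x08: read 9d 7e as little → 0x7e9d
  opcode bits[15:12]=0x7: cmpi/RI
  rd@[11:10]=0x3 ⇒ r3
  imm@[9:0]=0x29d ⇒ $669

$669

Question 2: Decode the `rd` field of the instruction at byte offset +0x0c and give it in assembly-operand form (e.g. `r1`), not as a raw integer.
r2

@+0c  little-endian(00 ba) = 0xba00
  top 4b → 0xb → add [RR]
  rd: (w>>10)&0x3=0x2 → r2
  rs: (w>>8)&0x3=0x2 → r2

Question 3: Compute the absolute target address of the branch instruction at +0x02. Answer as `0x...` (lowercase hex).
0x159e

@+02  little-endian(08 60) = 0x6008
  op=0x6008>>12=0x6 ⇒ bl (J)
  [11:0] imm=8 = $8
  target = base 0x1592 + off 0x02 + 2 + imm 8 = 0x159e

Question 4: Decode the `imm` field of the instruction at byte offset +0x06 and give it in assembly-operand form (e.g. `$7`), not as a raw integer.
$676

off 0x06: read a4 c2 as little → 0xc2a4
  opcode bits[15:12]=0xc: andi/RI
  rd: (w>>10)&0x3=0x0 → r0
  imm: (w>>0)&0x3ff=0x2a4 → $676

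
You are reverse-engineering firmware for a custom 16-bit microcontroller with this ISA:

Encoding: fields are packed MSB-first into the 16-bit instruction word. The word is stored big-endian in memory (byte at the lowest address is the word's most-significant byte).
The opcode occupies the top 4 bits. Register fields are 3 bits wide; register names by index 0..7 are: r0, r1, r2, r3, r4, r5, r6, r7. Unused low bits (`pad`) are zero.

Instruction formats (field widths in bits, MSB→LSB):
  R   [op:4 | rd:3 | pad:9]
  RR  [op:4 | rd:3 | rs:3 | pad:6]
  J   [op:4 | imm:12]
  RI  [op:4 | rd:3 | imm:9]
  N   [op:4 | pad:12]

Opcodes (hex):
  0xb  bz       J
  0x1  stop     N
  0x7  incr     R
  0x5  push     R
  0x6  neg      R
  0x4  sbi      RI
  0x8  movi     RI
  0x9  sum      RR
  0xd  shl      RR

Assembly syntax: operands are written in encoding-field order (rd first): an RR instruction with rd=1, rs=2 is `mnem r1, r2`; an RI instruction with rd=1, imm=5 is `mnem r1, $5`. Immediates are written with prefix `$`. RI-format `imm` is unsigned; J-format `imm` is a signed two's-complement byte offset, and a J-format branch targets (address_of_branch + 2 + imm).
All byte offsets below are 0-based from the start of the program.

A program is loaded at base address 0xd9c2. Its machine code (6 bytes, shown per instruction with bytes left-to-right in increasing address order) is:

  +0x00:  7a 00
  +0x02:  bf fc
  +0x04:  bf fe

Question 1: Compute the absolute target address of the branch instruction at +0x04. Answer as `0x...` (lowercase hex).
0xd9c6

[04] bf fe → 0xbffe
  op=0xbffe>>12=0xb ⇒ bz (J)
  [11:0] imm=4094 (s12→-2) = $-2
  target = base 0xd9c2 + off 0x04 + 2 + imm -2 = 0xd9c6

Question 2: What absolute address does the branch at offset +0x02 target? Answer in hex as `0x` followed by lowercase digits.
0xd9c2

+0x02: bf fc ⇒ word 0xbffc (big)
  opcode bits[15:12]=0xb: bz/J
  imm@[11:0]=0xffc (s12→-4) ⇒ $-4
  target = base 0xd9c2 + off 0x02 + 2 + imm -4 = 0xd9c2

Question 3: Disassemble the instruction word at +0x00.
[00] 7a 00 → 0x7a00
  opcode bits[15:12]=0x7: incr/R
  rd: (w>>9)&0x7=0x5 → r5

incr r5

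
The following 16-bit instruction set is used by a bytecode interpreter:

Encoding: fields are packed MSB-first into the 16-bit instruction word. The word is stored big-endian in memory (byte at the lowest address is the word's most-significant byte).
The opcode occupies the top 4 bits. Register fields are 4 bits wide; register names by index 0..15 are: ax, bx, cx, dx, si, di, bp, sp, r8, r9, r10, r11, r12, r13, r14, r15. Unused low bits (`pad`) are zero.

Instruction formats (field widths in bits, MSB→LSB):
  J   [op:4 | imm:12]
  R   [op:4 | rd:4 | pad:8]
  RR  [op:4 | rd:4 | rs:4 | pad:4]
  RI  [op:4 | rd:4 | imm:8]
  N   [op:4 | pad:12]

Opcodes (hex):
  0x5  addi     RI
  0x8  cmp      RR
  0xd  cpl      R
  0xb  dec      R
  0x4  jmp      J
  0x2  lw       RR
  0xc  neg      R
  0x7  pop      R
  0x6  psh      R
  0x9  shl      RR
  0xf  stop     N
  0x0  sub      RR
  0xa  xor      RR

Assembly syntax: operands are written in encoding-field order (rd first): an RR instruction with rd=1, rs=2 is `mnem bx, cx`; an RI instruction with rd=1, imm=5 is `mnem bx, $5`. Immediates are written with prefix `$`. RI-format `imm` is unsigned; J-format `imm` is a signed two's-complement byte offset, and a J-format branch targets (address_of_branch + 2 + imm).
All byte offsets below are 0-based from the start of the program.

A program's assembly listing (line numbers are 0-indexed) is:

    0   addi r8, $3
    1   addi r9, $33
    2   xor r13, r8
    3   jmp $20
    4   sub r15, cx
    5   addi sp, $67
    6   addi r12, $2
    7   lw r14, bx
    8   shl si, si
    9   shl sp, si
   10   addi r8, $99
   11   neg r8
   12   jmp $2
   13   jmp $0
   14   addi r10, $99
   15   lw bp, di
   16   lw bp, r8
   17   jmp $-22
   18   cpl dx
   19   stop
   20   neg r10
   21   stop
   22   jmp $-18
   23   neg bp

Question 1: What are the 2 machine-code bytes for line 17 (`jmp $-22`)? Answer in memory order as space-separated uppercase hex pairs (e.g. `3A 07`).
4F EA

17. jmp fields op=0x4:4|imm=-22:12 → word 4feah → 4f ea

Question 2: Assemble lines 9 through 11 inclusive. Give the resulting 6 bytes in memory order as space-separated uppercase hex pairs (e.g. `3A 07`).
97 40 58 63 C8 00

9. shl fields op=0x9:4|rd=7:4|rs=4:4|pad=0:4 → word 9740h → 97 40
10. addi fields op=0x5:4|rd=8:4|imm=99:8 → word 5863h → 58 63
11. neg fields op=0xc:4|rd=8:4|pad=0:8 → word c800h → c8 00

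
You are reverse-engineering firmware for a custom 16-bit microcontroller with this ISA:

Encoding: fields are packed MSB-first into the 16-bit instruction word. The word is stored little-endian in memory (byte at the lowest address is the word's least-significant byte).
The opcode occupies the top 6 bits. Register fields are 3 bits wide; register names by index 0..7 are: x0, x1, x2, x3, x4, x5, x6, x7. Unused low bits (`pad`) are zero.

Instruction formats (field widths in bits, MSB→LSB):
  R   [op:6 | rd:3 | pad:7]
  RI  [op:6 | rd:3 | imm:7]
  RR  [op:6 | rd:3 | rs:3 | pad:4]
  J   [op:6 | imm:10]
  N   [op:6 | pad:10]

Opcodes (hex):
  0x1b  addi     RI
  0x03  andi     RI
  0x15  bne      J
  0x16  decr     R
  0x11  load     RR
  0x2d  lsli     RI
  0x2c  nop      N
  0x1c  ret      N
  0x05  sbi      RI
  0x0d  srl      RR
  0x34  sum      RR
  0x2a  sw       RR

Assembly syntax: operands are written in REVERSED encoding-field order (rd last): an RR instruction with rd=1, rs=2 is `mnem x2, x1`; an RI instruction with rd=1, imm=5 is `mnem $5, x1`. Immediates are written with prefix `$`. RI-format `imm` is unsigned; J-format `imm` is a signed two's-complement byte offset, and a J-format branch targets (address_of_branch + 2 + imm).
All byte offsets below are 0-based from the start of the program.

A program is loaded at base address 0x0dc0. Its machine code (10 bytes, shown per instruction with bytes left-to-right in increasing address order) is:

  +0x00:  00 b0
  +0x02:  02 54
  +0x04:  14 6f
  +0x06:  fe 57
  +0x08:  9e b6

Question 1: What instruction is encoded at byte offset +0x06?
bne $-2

@+06  little-endian(fe 57) = 0x57fe
  op=0x57fe>>10=0x15 ⇒ bne (J)
  [9:0] imm=1022 (s10→-2) = $-2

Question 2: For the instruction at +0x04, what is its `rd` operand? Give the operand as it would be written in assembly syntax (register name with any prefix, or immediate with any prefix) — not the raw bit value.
off 0x04: read 14 6f as little → 0x6f14
  top 6b → 0x1b → addi [RI]
  rd@[9:7]=0x6 ⇒ x6
  imm@[6:0]=0x14 ⇒ $20

x6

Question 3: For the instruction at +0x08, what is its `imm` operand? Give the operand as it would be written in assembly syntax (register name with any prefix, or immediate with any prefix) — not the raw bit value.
@+08  little-endian(9e b6) = 0xb69e
  opcode bits[15:10]=0x2d: lsli/RI
  [9:7] rd=5 = x5
  [6:0] imm=30 = $30

$30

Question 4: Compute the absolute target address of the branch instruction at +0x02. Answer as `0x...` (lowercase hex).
0x0dc6

@+02  little-endian(02 54) = 0x5402
  op=0x5402>>10=0x15 ⇒ bne (J)
  imm: (w>>0)&0x3ff=0x2 → $2
  target = base 0x0dc0 + off 0x02 + 2 + imm 2 = 0x0dc6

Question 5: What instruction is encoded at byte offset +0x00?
nop

[00] 00 b0 → 0xb000
  top 6b → 0x2c → nop [N]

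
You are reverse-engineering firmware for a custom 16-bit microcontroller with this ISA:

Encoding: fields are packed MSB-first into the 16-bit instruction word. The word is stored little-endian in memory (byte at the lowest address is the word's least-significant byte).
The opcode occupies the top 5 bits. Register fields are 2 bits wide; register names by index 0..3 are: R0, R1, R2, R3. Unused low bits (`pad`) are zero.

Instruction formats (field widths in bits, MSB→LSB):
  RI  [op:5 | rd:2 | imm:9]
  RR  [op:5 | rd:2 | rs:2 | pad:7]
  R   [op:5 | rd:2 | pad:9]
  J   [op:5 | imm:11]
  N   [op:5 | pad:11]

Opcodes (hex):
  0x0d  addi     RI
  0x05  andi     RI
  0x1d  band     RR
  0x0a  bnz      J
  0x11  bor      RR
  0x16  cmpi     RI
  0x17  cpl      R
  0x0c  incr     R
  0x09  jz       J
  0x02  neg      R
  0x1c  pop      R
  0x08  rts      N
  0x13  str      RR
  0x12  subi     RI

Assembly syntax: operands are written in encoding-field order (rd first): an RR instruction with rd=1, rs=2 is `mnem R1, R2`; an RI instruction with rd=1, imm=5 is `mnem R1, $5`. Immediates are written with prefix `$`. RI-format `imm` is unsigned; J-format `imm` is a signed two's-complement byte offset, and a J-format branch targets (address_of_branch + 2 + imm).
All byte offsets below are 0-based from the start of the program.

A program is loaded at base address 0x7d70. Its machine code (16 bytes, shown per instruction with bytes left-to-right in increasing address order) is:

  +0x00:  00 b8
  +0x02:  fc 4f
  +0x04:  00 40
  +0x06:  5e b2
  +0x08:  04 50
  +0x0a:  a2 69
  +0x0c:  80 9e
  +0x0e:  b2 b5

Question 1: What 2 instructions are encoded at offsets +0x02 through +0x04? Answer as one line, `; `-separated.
[02] fc 4f → 0x4ffc
  op=0x4ffc>>11=0x9 ⇒ jz (J)
  imm@[10:0]=0x7fc (s11→-4) ⇒ $-4
[04] 00 40 → 0x4000
  op=0x4000>>11=0x8 ⇒ rts (N)

jz $-4; rts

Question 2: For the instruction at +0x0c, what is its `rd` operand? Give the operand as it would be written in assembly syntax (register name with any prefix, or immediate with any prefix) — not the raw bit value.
R3

[0c] 80 9e → 0x9e80
  top 5b → 0x13 → str [RR]
  rd@[10:9]=0x3 ⇒ R3
  rs@[8:7]=0x1 ⇒ R1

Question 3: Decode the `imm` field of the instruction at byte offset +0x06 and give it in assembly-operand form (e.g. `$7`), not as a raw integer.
$94

[06] 5e b2 → 0xb25e
  op=0xb25e>>11=0x16 ⇒ cmpi (RI)
  rd: (w>>9)&0x3=0x1 → R1
  imm: (w>>0)&0x1ff=0x5e → $94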